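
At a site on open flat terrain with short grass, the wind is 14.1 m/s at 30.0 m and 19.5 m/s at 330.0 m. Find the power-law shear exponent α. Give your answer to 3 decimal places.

α ≈ 0.135

Power law: V₂/V₁ = (z₂/z₁)^α ⇒ α = ln(V₂/V₁) / ln(z₂/z₁)
α = ln(19.5/14.1) / ln(330.0/30.0) = ln(1.3830) / ln(11.0000)
  = 0.32424 / 2.39790 = 0.13522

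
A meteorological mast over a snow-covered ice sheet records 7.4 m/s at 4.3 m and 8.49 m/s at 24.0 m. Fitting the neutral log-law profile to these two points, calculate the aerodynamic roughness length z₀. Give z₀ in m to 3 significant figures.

Log law: V(z) ∝ ln(z/z₀). With r = V₁/V₂ = 7.4/8.49 = 0.87161,
r · ln(z₂/z₀) = ln(z₁/z₀) ⇒ ln z₀ = (ln z₁ − r·ln z₂)/(1 − r)
ln z₀ = (1.45862 − 0.87161×3.17805) / 0.12839 = -10.2146
z₀ = exp(-10.2146) = 0.00003663 m

z₀ ≈ 0.0000366 m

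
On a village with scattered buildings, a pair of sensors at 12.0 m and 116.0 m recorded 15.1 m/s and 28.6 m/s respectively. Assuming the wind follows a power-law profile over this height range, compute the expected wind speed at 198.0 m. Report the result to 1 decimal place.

First find α: α = ln(V₂/V₁)/ln(z₂/z₁) = ln(28.6/15.1)/ln(116.0/12.0) = 0.63871/2.26868 = 0.2815
Extrapolate from 116.0 m to 198.0 m: V₃ = 28.6 × (198.0/116.0)^0.2815 = 28.6 × 1.1624 = 33.2461 m/s

33.2 m/s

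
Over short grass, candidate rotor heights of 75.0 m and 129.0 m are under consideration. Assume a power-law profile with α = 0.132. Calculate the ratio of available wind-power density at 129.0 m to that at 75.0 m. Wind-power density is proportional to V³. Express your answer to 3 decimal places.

Speed ratio: V_B/V_A = (z_B/z_A)^α = (129.0/75.0)^0.132 = (1.7200)^0.132 = 1.07421
Power-density ratio: P_B/P_A = (V_B/V_A)³ = (1.07421)³ = 1.23956

1.240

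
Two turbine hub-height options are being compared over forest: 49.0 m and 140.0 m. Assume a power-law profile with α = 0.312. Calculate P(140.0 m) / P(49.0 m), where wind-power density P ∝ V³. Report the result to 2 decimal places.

Speed ratio: V_B/V_A = (z_B/z_A)^α = (140.0/49.0)^0.312 = (2.8571)^0.312 = 1.38756
Power-density ratio: P_B/P_A = (V_B/V_A)³ = (1.38756)³ = 2.67148

2.67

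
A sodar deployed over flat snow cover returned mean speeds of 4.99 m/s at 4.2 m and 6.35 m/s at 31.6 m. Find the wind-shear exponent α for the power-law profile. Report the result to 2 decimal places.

Power law: V₂/V₁ = (z₂/z₁)^α ⇒ α = ln(V₂/V₁) / ln(z₂/z₁)
α = ln(6.35/4.99) / ln(31.6/4.2) = ln(1.2725) / ln(7.5238)
  = 0.24102 / 2.01807 = 0.11943

α ≈ 0.12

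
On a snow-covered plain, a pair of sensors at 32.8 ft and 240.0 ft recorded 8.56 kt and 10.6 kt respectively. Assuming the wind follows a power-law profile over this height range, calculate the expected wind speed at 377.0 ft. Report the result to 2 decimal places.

11.13 kt

First find α: α = ln(V₂/V₁)/ln(z₂/z₁) = ln(10.6/8.56)/ln(240.0/32.8) = 0.21375/1.99021 = 0.1074
Extrapolate from 240.0 ft to 377.0 ft: V₃ = 10.6 × (377.0/240.0)^0.1074 = 10.6 × 1.0497 = 11.1268 kt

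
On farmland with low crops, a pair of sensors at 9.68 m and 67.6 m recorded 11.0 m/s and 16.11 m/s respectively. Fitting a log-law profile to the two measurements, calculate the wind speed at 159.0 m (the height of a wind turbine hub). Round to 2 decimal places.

18.36 m/s

Log law: V ∝ ln(z/z₀). From the pair, with r = V₁/V₂ = 0.68281,
ln z₀ = (ln z₁ − r·ln z₂)/(1 − r) = (2.2701 − 0.68281×4.2136)/0.31719 = -1.9137 → z₀ = 0.1475 m
V₃ = V₁ · ln(z₃/z₀)/ln(z₁/z₀) = 11.0 × 6.9826/4.1838 = 18.3588 m/s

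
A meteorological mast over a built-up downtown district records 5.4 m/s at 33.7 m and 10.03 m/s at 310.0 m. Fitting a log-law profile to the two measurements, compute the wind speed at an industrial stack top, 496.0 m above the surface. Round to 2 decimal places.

11.01 m/s

Log law: V ∝ ln(z/z₀). From the pair, with r = V₁/V₂ = 0.53838,
ln z₀ = (ln z₁ − r·ln z₂)/(1 − r) = (3.5175 − 0.53838×5.7366)/0.46162 = 0.9294 → z₀ = 2.533 m
V₃ = V₁ · ln(z₃/z₀)/ln(z₁/z₀) = 5.4 × 5.2772/2.5881 = 11.0106 m/s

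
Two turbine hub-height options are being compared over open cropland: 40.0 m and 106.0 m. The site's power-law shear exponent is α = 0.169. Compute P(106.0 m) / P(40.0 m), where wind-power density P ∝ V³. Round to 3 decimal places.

1.639

Speed ratio: V_B/V_A = (z_B/z_A)^α = (106.0/40.0)^0.169 = (2.6500)^0.169 = 1.17904
Power-density ratio: P_B/P_A = (V_B/V_A)³ = (1.17904)³ = 1.63903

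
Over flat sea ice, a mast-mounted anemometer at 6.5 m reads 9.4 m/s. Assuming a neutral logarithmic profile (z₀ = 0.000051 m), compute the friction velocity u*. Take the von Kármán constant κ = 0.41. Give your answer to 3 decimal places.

Log law: V(z) = (u*/κ) · ln(z/z₀) ⇒ u* = κ · V / ln(z/z₀)
u* = 0.41 × 9.4 / ln(6.5/0.000051) = 0.41 × 9.4 / 11.7555
   = 3.8540 / 11.7555 = 0.3278 m/s

u* ≈ 0.328 m/s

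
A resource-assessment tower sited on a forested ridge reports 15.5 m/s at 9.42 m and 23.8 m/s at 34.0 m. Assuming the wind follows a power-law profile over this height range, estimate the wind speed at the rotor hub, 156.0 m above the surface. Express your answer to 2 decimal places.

First find α: α = ln(V₂/V₁)/ln(z₂/z₁) = ln(23.8/15.5)/ln(34.0/9.42) = 0.42885/1.28353 = 0.3341
Extrapolate from 34.0 m to 156.0 m: V₃ = 23.8 × (156.0/34.0)^0.3341 = 23.8 × 1.6637 = 39.5952 m/s

39.60 m/s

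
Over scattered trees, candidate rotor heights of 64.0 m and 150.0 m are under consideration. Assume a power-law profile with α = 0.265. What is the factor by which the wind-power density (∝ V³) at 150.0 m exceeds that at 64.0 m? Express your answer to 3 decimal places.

1.968

Speed ratio: V_B/V_A = (z_B/z_A)^α = (150.0/64.0)^0.265 = (2.3438)^0.265 = 1.25322
Power-density ratio: P_B/P_A = (V_B/V_A)³ = (1.25322)³ = 1.96825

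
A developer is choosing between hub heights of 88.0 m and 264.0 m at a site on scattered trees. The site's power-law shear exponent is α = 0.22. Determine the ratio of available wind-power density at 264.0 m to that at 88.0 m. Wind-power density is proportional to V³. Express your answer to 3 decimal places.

2.065

Speed ratio: V_B/V_A = (z_B/z_A)^α = (264.0/88.0)^0.22 = (3.0000)^0.22 = 1.27341
Power-density ratio: P_B/P_A = (V_B/V_A)³ = (1.27341)³ = 2.06490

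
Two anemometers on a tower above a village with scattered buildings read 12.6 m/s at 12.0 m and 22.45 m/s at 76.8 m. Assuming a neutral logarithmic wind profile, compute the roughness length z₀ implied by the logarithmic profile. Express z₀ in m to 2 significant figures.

Log law: V(z) ∝ ln(z/z₀). With r = V₁/V₂ = 12.6/22.45 = 0.56125,
r · ln(z₂/z₀) = ln(z₁/z₀) ⇒ ln z₀ = (ln z₁ − r·ln z₂)/(1 − r)
ln z₀ = (2.48491 − 0.56125×4.34120) / 0.43875 = 0.1104
z₀ = exp(0.1104) = 1.117 m

z₀ ≈ 1.1 m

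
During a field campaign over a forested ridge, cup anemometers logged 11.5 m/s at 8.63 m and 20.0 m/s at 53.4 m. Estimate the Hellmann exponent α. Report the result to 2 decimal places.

α ≈ 0.30

Power law: V₂/V₁ = (z₂/z₁)^α ⇒ α = ln(V₂/V₁) / ln(z₂/z₁)
α = ln(20.0/11.5) / ln(53.4/8.63) = ln(1.7391) / ln(6.1877)
  = 0.55339 / 1.82257 = 0.30363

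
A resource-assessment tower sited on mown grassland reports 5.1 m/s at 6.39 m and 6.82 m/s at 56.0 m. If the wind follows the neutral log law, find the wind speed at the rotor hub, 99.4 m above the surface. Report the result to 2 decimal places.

7.27 m/s

Log law: V ∝ ln(z/z₀). From the pair, with r = V₁/V₂ = 0.74780,
ln z₀ = (ln z₁ − r·ln z₂)/(1 − r) = (1.8547 − 0.74780×4.0254)/0.25220 = -4.5814 → z₀ = 0.01024 m
V₃ = V₁ · ln(z₃/z₀)/ln(z₁/z₀) = 5.1 × 9.1806/6.4361 = 7.2747 m/s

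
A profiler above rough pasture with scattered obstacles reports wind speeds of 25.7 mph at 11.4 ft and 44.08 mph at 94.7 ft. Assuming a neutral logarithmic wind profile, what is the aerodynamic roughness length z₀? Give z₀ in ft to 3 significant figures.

z₀ ≈ 0.591 ft

Log law: V(z) ∝ ln(z/z₀). With r = V₁/V₂ = 25.7/44.08 = 0.58303,
r · ln(z₂/z₀) = ln(z₁/z₀) ⇒ ln z₀ = (ln z₁ − r·ln z₂)/(1 − r)
ln z₀ = (2.43361 − 0.58303×4.55071) / 0.41697 = -0.5266
z₀ = exp(-0.5266) = 0.5906 ft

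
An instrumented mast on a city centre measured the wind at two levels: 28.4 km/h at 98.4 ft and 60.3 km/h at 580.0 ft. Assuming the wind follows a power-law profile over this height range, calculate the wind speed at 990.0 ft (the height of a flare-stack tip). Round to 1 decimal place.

First find α: α = ln(V₂/V₁)/ln(z₂/z₁) = ln(60.3/28.4)/ln(580.0/98.4) = 0.75294/1.77399 = 0.4244
Extrapolate from 580.0 ft to 990.0 ft: V₃ = 60.3 × (990.0/580.0)^0.4244 = 60.3 × 1.2547 = 75.6614 km/h

75.7 km/h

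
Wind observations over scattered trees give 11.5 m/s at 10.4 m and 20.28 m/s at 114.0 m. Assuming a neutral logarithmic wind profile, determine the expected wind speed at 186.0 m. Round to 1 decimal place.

22.1 m/s

Log law: V ∝ ln(z/z₀). From the pair, with r = V₁/V₂ = 0.56706,
ln z₀ = (ln z₁ − r·ln z₂)/(1 − r) = (2.3418 − 0.56706×4.7362)/0.43294 = -0.7944 → z₀ = 0.4519 m
V₃ = V₁ · ln(z₃/z₀)/ln(z₁/z₀) = 11.5 × 6.0201/3.1362 = 22.0751 m/s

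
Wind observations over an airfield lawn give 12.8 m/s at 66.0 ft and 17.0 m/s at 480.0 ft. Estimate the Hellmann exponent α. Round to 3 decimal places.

Power law: V₂/V₁ = (z₂/z₁)^α ⇒ α = ln(V₂/V₁) / ln(z₂/z₁)
α = ln(17.0/12.8) / ln(480.0/66.0) = ln(1.3281) / ln(7.2727)
  = 0.28377 / 1.98413 = 0.14302

α ≈ 0.143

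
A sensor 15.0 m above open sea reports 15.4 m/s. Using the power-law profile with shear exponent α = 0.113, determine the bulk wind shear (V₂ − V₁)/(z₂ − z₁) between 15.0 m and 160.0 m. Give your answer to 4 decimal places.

0.0326 m/s/m

Power law: V₂ = V₁ · (z₂/z₁)^α = 15.4 × (10.6667)^0.113 = 20.1228 m/s
ΔV/Δz = (20.1228 − 15.4)/(160.0 − 15.0) = 4.7228/145.0000 = 0.03257 m/s/m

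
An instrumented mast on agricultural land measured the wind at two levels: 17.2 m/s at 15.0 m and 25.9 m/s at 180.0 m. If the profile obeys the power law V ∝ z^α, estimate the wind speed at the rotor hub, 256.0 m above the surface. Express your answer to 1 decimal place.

27.4 m/s

First find α: α = ln(V₂/V₁)/ln(z₂/z₁) = ln(25.9/17.2)/ln(180.0/15.0) = 0.40933/2.48491 = 0.1647
Extrapolate from 180.0 m to 256.0 m: V₃ = 25.9 × (256.0/180.0)^0.1647 = 25.9 × 1.0597 = 27.4472 m/s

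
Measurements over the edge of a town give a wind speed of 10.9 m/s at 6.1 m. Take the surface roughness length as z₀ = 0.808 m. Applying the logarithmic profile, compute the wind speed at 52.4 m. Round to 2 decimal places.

Log law: V(z) ∝ ln(z/z₀), so V₂/V₁ = ln(z₂/z₀) / ln(z₁/z₀).
ln(52.4/0.808) = 4.1721, ln(6.1/0.808) = 2.0215
V₂ = 10.9 × 4.1721/2.0215 = 10.9 × 2.0639 = 22.4963 m/s

22.50 m/s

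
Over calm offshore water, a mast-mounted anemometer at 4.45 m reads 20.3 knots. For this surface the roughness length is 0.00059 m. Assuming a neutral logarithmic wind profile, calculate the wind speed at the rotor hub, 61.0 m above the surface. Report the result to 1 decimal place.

Log law: V(z) ∝ ln(z/z₀), so V₂/V₁ = ln(z₂/z₀) / ln(z₁/z₀).
ln(61.0/0.00059) = 11.5463, ln(4.45/0.00059) = 8.9283
V₂ = 20.3 × 11.5463/8.9283 = 20.3 × 1.2932 = 26.2524 knots

26.3 knots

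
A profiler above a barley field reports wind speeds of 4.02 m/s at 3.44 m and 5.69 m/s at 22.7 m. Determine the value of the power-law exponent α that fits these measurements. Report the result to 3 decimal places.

α ≈ 0.184

Power law: V₂/V₁ = (z₂/z₁)^α ⇒ α = ln(V₂/V₁) / ln(z₂/z₁)
α = ln(5.69/4.02) / ln(22.7/3.44) = ln(1.4154) / ln(6.5988)
  = 0.34743 / 1.88689 = 0.18413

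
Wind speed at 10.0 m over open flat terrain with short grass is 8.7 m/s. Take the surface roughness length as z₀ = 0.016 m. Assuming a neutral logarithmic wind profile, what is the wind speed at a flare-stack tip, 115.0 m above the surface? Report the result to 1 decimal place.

12.0 m/s

Log law: V(z) ∝ ln(z/z₀), so V₂/V₁ = ln(z₂/z₀) / ln(z₁/z₀).
ln(115.0/0.016) = 8.8801, ln(10.0/0.016) = 6.4378
V₂ = 8.7 × 8.8801/6.4378 = 8.7 × 1.3794 = 12.0006 m/s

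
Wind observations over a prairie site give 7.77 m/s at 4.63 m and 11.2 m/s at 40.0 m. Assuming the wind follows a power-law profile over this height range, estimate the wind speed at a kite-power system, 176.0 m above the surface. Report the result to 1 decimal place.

First find α: α = ln(V₂/V₁)/ln(z₂/z₁) = ln(11.2/7.77)/ln(40.0/4.63) = 0.36564/2.15632 = 0.1696
Extrapolate from 40.0 m to 176.0 m: V₃ = 11.2 × (176.0/40.0)^0.1696 = 11.2 × 1.2856 = 14.3988 m/s

14.4 m/s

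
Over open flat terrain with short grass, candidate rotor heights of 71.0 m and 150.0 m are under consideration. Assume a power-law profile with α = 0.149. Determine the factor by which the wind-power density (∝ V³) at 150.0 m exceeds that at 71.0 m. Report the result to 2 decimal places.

Speed ratio: V_B/V_A = (z_B/z_A)^α = (150.0/71.0)^0.149 = (2.1127)^0.149 = 1.11789
Power-density ratio: P_B/P_A = (V_B/V_A)³ = (1.11789)³ = 1.39701

1.40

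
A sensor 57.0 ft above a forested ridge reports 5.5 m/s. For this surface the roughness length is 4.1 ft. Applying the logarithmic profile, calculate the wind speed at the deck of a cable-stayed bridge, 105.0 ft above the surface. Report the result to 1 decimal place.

Log law: V(z) ∝ ln(z/z₀), so V₂/V₁ = ln(z₂/z₀) / ln(z₁/z₀).
ln(105.0/4.1) = 3.2430, ln(57.0/4.1) = 2.6321
V₂ = 5.5 × 3.2430/2.6321 = 5.5 × 1.2321 = 6.7766 m/s

6.8 m/s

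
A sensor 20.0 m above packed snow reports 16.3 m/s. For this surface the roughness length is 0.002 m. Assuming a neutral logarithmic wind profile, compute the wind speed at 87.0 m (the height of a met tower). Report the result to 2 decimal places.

Log law: V(z) ∝ ln(z/z₀), so V₂/V₁ = ln(z₂/z₀) / ln(z₁/z₀).
ln(87.0/0.002) = 10.6805, ln(20.0/0.002) = 9.2103
V₂ = 16.3 × 10.6805/9.2103 = 16.3 × 1.1596 = 18.9018 m/s

18.90 m/s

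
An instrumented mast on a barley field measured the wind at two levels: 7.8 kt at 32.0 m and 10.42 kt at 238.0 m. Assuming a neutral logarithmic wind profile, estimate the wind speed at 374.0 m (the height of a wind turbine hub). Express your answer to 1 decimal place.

11.0 kt

Log law: V ∝ ln(z/z₀). From the pair, with r = V₁/V₂ = 0.74856,
ln z₀ = (ln z₁ − r·ln z₂)/(1 − r) = (3.4657 − 0.74856×5.4723)/0.25144 = -2.5079 → z₀ = 0.08144 m
V₃ = V₁ · ln(z₃/z₀)/ln(z₁/z₀) = 7.8 × 8.4322/5.9737 = 11.0102 kt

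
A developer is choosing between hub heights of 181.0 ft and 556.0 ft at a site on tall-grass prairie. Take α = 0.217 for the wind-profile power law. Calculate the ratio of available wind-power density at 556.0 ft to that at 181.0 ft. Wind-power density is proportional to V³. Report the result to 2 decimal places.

Speed ratio: V_B/V_A = (z_B/z_A)^α = (556.0/181.0)^0.217 = (3.0718)^0.217 = 1.27575
Power-density ratio: P_B/P_A = (V_B/V_A)³ = (1.27575)³ = 2.07632

2.08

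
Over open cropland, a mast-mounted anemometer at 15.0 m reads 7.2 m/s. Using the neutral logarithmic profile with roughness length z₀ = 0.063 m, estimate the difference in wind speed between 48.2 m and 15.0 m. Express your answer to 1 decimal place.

Log law: V₂ = V₁ · ln(z₂/z₀)/ln(z₁/z₀) = 7.2 × 6.6400/5.4727 = 8.7357 m/s
ΔV = 8.7357 − 7.2 = 1.5357 m/s

1.5 m/s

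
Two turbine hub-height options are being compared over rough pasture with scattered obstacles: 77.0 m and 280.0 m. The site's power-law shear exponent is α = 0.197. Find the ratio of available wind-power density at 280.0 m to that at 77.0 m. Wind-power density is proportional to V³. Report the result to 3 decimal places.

Speed ratio: V_B/V_A = (z_B/z_A)^α = (280.0/77.0)^0.197 = (3.6364)^0.197 = 1.28959
Power-density ratio: P_B/P_A = (V_B/V_A)³ = (1.28959)³ = 2.14464

2.145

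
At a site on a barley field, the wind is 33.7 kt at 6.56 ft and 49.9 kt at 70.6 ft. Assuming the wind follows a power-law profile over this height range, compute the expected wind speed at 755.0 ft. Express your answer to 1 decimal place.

73.8 kt

First find α: α = ln(V₂/V₁)/ln(z₂/z₁) = ln(49.9/33.7)/ln(70.6/6.56) = 0.39252/2.37604 = 0.1652
Extrapolate from 70.6 ft to 755.0 ft: V₃ = 49.9 × (755.0/70.6)^0.1652 = 49.9 × 1.4792 = 73.8100 kt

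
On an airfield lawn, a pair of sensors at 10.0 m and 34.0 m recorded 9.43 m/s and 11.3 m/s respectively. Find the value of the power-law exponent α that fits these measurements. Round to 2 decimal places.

Power law: V₂/V₁ = (z₂/z₁)^α ⇒ α = ln(V₂/V₁) / ln(z₂/z₁)
α = ln(11.3/9.43) / ln(34.0/10.0) = ln(1.1983) / ln(3.4000)
  = 0.18091 / 1.22378 = 0.14783

α ≈ 0.15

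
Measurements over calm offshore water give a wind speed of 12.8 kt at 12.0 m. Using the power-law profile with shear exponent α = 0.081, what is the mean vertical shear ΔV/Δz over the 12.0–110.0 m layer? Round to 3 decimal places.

Power law: V₂ = V₁ · (z₂/z₁)^α = 12.8 × (9.1667)^0.081 = 15.3161 kt
ΔV/Δz = (15.3161 − 12.8)/(110.0 − 12.0) = 2.5161/98.0000 = 0.02567 kt/m

0.026 kt/m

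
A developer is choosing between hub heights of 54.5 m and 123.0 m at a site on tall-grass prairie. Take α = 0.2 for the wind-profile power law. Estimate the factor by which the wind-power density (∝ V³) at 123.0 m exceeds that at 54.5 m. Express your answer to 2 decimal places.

Speed ratio: V_B/V_A = (z_B/z_A)^α = (123.0/54.5)^0.2 = (2.2569)^0.2 = 1.17680
Power-density ratio: P_B/P_A = (V_B/V_A)³ = (1.17680)³ = 1.62969

1.63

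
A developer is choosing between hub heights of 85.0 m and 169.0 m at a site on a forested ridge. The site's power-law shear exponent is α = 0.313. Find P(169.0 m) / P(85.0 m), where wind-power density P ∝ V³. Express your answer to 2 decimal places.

Speed ratio: V_B/V_A = (z_B/z_A)^α = (169.0/85.0)^0.313 = (1.9882)^0.313 = 1.24000
Power-density ratio: P_B/P_A = (V_B/V_A)³ = (1.24000)³ = 1.90661

1.91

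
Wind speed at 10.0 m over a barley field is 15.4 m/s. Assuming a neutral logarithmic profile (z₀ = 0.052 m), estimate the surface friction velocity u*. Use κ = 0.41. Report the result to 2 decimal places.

u* ≈ 1.20 m/s

Log law: V(z) = (u*/κ) · ln(z/z₀) ⇒ u* = κ · V / ln(z/z₀)
u* = 0.41 × 15.4 / ln(10.0/0.052) = 0.41 × 15.4 / 5.2591
   = 6.3140 / 5.2591 = 1.2006 m/s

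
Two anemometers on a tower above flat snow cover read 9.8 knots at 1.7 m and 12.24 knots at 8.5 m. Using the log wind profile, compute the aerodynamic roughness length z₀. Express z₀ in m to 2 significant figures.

Log law: V(z) ∝ ln(z/z₀). With r = V₁/V₂ = 9.8/12.24 = 0.80065,
r · ln(z₂/z₀) = ln(z₁/z₀) ⇒ ln z₀ = (ln z₁ − r·ln z₂)/(1 − r)
ln z₀ = (0.53063 − 0.80065×2.14007) / 0.19935 = -5.9335
z₀ = exp(-5.9335) = 0.002649 m

z₀ ≈ 0.0026 m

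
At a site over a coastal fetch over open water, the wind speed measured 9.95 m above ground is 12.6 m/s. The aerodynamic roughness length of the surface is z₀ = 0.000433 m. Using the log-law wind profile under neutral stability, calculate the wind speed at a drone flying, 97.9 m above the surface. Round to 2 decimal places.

Log law: V(z) ∝ ln(z/z₀), so V₂/V₁ = ln(z₂/z₀) / ln(z₁/z₀).
ln(97.9/0.000433) = 12.3287, ln(9.95/0.000433) = 10.0423
V₂ = 12.6 × 12.3287/10.0423 = 12.6 × 1.2277 = 15.4687 m/s

15.47 m/s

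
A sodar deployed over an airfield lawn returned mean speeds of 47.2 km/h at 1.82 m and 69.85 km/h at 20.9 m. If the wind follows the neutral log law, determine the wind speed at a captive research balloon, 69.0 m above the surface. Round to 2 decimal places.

80.93 km/h

Log law: V ∝ ln(z/z₀). From the pair, with r = V₁/V₂ = 0.67573,
ln z₀ = (ln z₁ − r·ln z₂)/(1 − r) = (0.5988 − 0.67573×3.0397)/0.32427 = -4.4877 → z₀ = 0.01125 m
V₃ = V₁ · ln(z₃/z₀)/ln(z₁/z₀) = 47.2 × 8.7219/5.0866 = 80.9328 km/h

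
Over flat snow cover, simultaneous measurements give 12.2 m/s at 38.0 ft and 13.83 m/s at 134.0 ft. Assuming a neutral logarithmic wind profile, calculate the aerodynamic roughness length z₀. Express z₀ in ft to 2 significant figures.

Log law: V(z) ∝ ln(z/z₀). With r = V₁/V₂ = 12.2/13.83 = 0.88214,
r · ln(z₂/z₀) = ln(z₁/z₀) ⇒ ln z₀ = (ln z₁ − r·ln z₂)/(1 − r)
ln z₀ = (3.63759 − 0.88214×4.89784) / 0.11786 = -5.7950
z₀ = exp(-5.7950) = 0.003043 ft

z₀ ≈ 0.0030 ft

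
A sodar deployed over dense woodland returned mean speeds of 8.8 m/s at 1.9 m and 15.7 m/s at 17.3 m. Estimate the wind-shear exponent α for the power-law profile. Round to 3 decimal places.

Power law: V₂/V₁ = (z₂/z₁)^α ⇒ α = ln(V₂/V₁) / ln(z₂/z₁)
α = ln(15.7/8.8) / ln(17.3/1.9) = ln(1.7841) / ln(9.1053)
  = 0.57891 / 2.20885 = 0.26209

α ≈ 0.262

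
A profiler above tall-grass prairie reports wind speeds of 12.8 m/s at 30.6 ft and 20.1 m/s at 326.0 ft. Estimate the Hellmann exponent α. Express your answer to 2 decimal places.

α ≈ 0.19

Power law: V₂/V₁ = (z₂/z₁)^α ⇒ α = ln(V₂/V₁) / ln(z₂/z₁)
α = ln(20.1/12.8) / ln(326.0/30.6) = ln(1.5703) / ln(10.6536)
  = 0.45127 / 2.36590 = 0.19074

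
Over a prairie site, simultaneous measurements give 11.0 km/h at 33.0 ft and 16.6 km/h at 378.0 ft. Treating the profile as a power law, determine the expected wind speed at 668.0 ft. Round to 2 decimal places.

18.27 km/h

First find α: α = ln(V₂/V₁)/ln(z₂/z₁) = ln(16.6/11.0)/ln(378.0/33.0) = 0.41151/2.43839 = 0.1688
Extrapolate from 378.0 ft to 668.0 ft: V₃ = 16.6 × (668.0/378.0)^0.1688 = 16.6 × 1.1009 = 18.2743 km/h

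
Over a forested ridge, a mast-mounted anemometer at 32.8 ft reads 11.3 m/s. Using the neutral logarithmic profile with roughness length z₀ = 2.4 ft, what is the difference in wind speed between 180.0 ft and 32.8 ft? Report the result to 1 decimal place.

Log law: V₂ = V₁ · ln(z₂/z₀)/ln(z₁/z₀) = 11.3 × 4.3175/2.6150 = 18.6571 m/s
ΔV = 18.6571 − 11.3 = 7.3571 m/s

7.4 m/s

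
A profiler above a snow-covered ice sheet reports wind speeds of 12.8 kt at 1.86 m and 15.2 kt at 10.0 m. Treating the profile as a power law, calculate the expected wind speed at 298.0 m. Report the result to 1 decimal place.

21.5 kt

First find α: α = ln(V₂/V₁)/ln(z₂/z₁) = ln(15.2/12.8)/ln(10.0/1.86) = 0.17185/1.68201 = 0.1022
Extrapolate from 10.0 m to 298.0 m: V₃ = 15.2 × (298.0/10.0)^0.1022 = 15.2 × 1.4146 = 21.5013 kt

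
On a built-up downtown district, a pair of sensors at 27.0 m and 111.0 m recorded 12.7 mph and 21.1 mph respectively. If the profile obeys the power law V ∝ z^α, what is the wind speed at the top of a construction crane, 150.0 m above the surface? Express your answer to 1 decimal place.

First find α: α = ln(V₂/V₁)/ln(z₂/z₁) = ln(21.1/12.7)/ln(111.0/27.0) = 0.50767/1.41369 = 0.3591
Extrapolate from 111.0 m to 150.0 m: V₃ = 21.1 × (150.0/111.0)^0.3591 = 21.1 × 1.1142 = 23.5095 mph

23.5 mph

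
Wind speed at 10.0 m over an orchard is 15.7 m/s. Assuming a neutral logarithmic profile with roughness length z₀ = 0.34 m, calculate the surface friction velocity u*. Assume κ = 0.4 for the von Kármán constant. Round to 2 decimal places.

Log law: V(z) = (u*/κ) · ln(z/z₀) ⇒ u* = κ · V / ln(z/z₀)
u* = 0.4 × 15.7 / ln(10.0/0.34) = 0.4 × 15.7 / 3.3814
   = 6.2800 / 3.3814 = 1.8572 m/s

u* ≈ 1.86 m/s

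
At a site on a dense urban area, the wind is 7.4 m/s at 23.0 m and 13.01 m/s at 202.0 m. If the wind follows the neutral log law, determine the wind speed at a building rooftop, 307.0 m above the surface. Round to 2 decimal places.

Log law: V ∝ ln(z/z₀). From the pair, with r = V₁/V₂ = 0.56879,
ln z₀ = (ln z₁ − r·ln z₂)/(1 − r) = (3.1355 − 0.56879×5.3083)/0.43121 = 0.2694 → z₀ = 1.309 m
V₃ = V₁ · ln(z₃/z₀)/ln(z₁/z₀) = 7.4 × 5.4574/2.8660 = 14.0908 m/s

14.09 m/s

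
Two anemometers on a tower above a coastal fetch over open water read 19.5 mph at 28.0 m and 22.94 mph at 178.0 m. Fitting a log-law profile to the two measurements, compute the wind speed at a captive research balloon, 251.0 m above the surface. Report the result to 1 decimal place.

23.6 mph

Log law: V ∝ ln(z/z₀). From the pair, with r = V₁/V₂ = 0.85004,
ln z₀ = (ln z₁ − r·ln z₂)/(1 − r) = (3.3322 − 0.85004×5.1818)/0.14996 = -7.1523 → z₀ = 0.0007830 m
V₃ = V₁ · ln(z₃/z₀)/ln(z₁/z₀) = 19.5 × 12.6778/10.4845 = 23.5792 mph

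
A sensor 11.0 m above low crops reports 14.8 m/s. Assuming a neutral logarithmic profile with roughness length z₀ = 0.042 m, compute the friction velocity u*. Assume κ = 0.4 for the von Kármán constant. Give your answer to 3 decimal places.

Log law: V(z) = (u*/κ) · ln(z/z₀) ⇒ u* = κ · V / ln(z/z₀)
u* = 0.4 × 14.8 / ln(11.0/0.042) = 0.4 × 14.8 / 5.5680
   = 5.9200 / 5.5680 = 1.0632 m/s

u* ≈ 1.063 m/s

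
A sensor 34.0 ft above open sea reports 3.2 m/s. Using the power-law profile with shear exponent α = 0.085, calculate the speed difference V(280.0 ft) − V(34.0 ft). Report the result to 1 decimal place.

0.6 m/s

Power law: V₂ = V₁ · (z₂/z₁)^α = 3.2 × (8.2353)^0.085 = 3.8281 m/s
ΔV = 3.8281 − 3.2 = 0.6281 m/s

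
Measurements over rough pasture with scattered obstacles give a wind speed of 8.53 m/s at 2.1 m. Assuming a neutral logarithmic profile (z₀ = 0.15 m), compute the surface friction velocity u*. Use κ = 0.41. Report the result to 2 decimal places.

Log law: V(z) = (u*/κ) · ln(z/z₀) ⇒ u* = κ · V / ln(z/z₀)
u* = 0.41 × 8.53 / ln(2.1/0.15) = 0.41 × 8.53 / 2.6391
   = 3.4973 / 2.6391 = 1.3252 m/s

u* ≈ 1.33 m/s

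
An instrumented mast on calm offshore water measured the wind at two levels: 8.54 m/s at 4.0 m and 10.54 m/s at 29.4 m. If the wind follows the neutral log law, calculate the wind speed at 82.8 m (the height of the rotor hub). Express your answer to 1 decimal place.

Log law: V ∝ ln(z/z₀). From the pair, with r = V₁/V₂ = 0.81025,
ln z₀ = (ln z₁ − r·ln z₂)/(1 − r) = (1.3863 − 0.81025×3.3810)/0.18975 = -7.1311 → z₀ = 0.0007999 m
V₃ = V₁ · ln(z₃/z₀)/ln(z₁/z₀) = 8.54 × 11.5475/8.5174 = 11.5782 m/s

11.6 m/s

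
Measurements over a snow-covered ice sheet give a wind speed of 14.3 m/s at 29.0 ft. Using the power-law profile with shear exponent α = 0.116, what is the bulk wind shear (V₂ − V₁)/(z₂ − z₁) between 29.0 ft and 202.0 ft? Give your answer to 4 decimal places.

Power law: V₂ = V₁ · (z₂/z₁)^α = 14.3 × (6.9655)^0.116 = 17.9110 m/s
ΔV/Δz = (17.9110 − 14.3)/(202.0 − 29.0) = 3.6110/173.0000 = 0.02087 m/s/ft

0.0209 m/s/ft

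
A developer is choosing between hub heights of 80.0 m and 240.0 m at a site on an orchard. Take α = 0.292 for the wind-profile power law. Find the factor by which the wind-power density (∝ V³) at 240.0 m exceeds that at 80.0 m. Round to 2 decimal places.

2.62

Speed ratio: V_B/V_A = (z_B/z_A)^α = (240.0/80.0)^0.292 = (3.0000)^0.292 = 1.37822
Power-density ratio: P_B/P_A = (V_B/V_A)³ = (1.37822)³ = 2.61793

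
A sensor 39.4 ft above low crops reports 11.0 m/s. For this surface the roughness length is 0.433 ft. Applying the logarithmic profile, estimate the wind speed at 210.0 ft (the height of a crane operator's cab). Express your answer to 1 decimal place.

15.1 m/s

Log law: V(z) ∝ ln(z/z₀), so V₂/V₁ = ln(z₂/z₀) / ln(z₁/z₀).
ln(210.0/0.433) = 6.1841, ln(39.4/0.433) = 4.5108
V₂ = 11.0 × 6.1841/4.5108 = 11.0 × 1.3710 = 15.0806 m/s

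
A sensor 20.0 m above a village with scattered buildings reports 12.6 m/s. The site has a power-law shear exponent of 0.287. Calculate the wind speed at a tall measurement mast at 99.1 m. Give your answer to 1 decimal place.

Power-law profile: V₂ = V₁ · (z₂/z₁)^α
V₂ = 12.6 × (99.1/20.0)^0.287 = 12.6 × (4.9550)^0.287
    = 12.6 × 1.5830 = 19.9456 m/s

19.9 m/s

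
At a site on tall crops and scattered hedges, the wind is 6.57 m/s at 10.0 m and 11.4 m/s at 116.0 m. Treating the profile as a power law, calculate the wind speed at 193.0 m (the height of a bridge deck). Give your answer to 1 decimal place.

12.8 m/s

First find α: α = ln(V₂/V₁)/ln(z₂/z₁) = ln(11.4/6.57)/ln(116.0/10.0) = 0.55110/2.45101 = 0.2248
Extrapolate from 116.0 m to 193.0 m: V₃ = 11.4 × (193.0/116.0)^0.2248 = 11.4 × 1.1213 = 12.7826 m/s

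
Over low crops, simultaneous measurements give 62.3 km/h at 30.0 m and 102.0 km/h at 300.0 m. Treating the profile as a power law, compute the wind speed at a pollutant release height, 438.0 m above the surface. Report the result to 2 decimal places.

110.61 km/h

First find α: α = ln(V₂/V₁)/ln(z₂/z₁) = ln(102.0/62.3)/ln(300.0/30.0) = 0.49301/2.30259 = 0.2141
Extrapolate from 300.0 m to 438.0 m: V₃ = 102.0 × (438.0/300.0)^0.2141 = 102.0 × 1.0844 = 110.6089 km/h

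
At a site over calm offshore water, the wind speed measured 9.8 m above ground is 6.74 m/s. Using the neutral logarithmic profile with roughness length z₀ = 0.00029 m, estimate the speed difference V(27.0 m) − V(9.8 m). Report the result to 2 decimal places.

Log law: V₂ = V₁ · ln(z₂/z₀)/ln(z₁/z₀) = 6.74 × 11.4415/10.4280 = 7.3950 m/s
ΔV = 7.3950 − 6.74 = 0.6550 m/s

0.66 m/s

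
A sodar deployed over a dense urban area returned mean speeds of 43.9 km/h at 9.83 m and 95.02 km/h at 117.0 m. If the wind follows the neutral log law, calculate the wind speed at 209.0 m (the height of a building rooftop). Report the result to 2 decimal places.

106.99 km/h

Log law: V ∝ ln(z/z₀). From the pair, with r = V₁/V₂ = 0.46201,
ln z₀ = (ln z₁ − r·ln z₂)/(1 − r) = (2.2854 − 0.46201×4.7622)/0.53799 = 0.1585 → z₀ = 1.172 m
V₃ = V₁ · ln(z₃/z₀)/ln(z₁/z₀) = 43.9 × 5.1838/2.1269 = 106.9946 km/h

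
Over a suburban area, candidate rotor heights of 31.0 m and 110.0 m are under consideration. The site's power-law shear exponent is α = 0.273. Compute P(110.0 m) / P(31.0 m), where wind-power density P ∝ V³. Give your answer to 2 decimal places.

2.82

Speed ratio: V_B/V_A = (z_B/z_A)^α = (110.0/31.0)^0.273 = (3.5484)^0.273 = 1.41305
Power-density ratio: P_B/P_A = (V_B/V_A)³ = (1.41305)³ = 2.82147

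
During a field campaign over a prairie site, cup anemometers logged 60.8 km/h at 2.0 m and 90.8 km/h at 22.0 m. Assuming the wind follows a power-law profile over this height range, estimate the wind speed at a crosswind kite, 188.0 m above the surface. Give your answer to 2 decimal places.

First find α: α = ln(V₂/V₁)/ln(z₂/z₁) = ln(90.8/60.8)/ln(22.0/2.0) = 0.40107/2.39790 = 0.1673
Extrapolate from 22.0 m to 188.0 m: V₃ = 90.8 × (188.0/22.0)^0.1673 = 90.8 × 1.4317 = 129.9951 km/h

130.00 km/h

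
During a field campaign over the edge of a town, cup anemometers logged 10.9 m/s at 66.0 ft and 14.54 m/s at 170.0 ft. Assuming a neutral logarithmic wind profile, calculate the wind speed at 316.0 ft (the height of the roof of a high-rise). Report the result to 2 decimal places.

16.93 m/s

Log law: V ∝ ln(z/z₀). From the pair, with r = V₁/V₂ = 0.74966,
ln z₀ = (ln z₁ − r·ln z₂)/(1 − r) = (4.1897 − 0.74966×5.1358)/0.25034 = 1.3564 → z₀ = 3.882 ft
V₃ = V₁ · ln(z₃/z₀)/ln(z₁/z₀) = 10.9 × 4.3993/2.8332 = 16.9250 m/s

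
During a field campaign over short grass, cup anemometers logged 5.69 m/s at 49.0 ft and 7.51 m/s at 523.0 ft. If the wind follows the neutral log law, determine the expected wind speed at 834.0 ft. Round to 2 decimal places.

7.87 m/s

Log law: V ∝ ln(z/z₀). From the pair, with r = V₁/V₂ = 0.75766,
ln z₀ = (ln z₁ − r·ln z₂)/(1 − r) = (3.8918 − 0.75766×6.2596)/0.24234 = -3.5107 → z₀ = 0.02988 ft
V₃ = V₁ · ln(z₃/z₀)/ln(z₁/z₀) = 5.69 × 10.2369/7.4025 = 7.8687 m/s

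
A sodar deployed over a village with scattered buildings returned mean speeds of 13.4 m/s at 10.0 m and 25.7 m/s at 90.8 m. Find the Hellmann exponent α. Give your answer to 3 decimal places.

Power law: V₂/V₁ = (z₂/z₁)^α ⇒ α = ln(V₂/V₁) / ln(z₂/z₁)
α = ln(25.7/13.4) / ln(90.8/10.0) = ln(1.9179) / ln(9.0800)
  = 0.65124 / 2.20607 = 0.29520

α ≈ 0.295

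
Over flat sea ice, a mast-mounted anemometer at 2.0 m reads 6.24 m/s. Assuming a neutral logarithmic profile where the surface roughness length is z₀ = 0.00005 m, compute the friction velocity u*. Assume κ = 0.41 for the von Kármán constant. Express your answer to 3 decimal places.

Log law: V(z) = (u*/κ) · ln(z/z₀) ⇒ u* = κ · V / ln(z/z₀)
u* = 0.41 × 6.24 / ln(2.0/0.00005) = 0.41 × 6.24 / 10.5966
   = 2.5584 / 10.5966 = 0.2414 m/s

u* ≈ 0.241 m/s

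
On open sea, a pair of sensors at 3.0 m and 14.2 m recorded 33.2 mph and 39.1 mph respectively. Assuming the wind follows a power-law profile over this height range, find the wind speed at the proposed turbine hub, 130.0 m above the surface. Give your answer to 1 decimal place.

49.4 mph

First find α: α = ln(V₂/V₁)/ln(z₂/z₁) = ln(39.1/33.2)/ln(14.2/3.0) = 0.16357/1.55463 = 0.1052
Extrapolate from 14.2 m to 130.0 m: V₃ = 39.1 × (130.0/14.2)^0.1052 = 39.1 × 1.2624 = 49.3581 mph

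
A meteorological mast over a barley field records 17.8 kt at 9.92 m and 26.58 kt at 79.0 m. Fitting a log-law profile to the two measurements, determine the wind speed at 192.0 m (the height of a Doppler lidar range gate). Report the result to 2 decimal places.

Log law: V ∝ ln(z/z₀). From the pair, with r = V₁/V₂ = 0.66968,
ln z₀ = (ln z₁ − r·ln z₂)/(1 − r) = (2.2946 − 0.66968×4.3694)/0.33032 = -1.9120 → z₀ = 0.1478 m
V₃ = V₁ · ln(z₃/z₀)/ln(z₁/z₀) = 17.8 × 7.1694/4.2065 = 30.3378 kt

30.34 kt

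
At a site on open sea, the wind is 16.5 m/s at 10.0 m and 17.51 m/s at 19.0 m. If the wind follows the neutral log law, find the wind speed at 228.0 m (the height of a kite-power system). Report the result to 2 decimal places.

21.42 m/s

Log law: V ∝ ln(z/z₀). From the pair, with r = V₁/V₂ = 0.94232,
ln z₀ = (ln z₁ − r·ln z₂)/(1 − r) = (2.3026 − 0.94232×2.9444)/0.05768 = -8.1831 → z₀ = 0.0002793 m
V₃ = V₁ · ln(z₃/z₀)/ln(z₁/z₀) = 16.5 × 13.6125/10.4857 = 21.4202 m/s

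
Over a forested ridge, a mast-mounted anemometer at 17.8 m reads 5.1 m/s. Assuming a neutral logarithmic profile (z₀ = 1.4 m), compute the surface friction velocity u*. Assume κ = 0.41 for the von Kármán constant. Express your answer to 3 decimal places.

Log law: V(z) = (u*/κ) · ln(z/z₀) ⇒ u* = κ · V / ln(z/z₀)
u* = 0.41 × 5.1 / ln(17.8/1.4) = 0.41 × 5.1 / 2.5427
   = 2.0910 / 2.5427 = 0.8223 m/s

u* ≈ 0.822 m/s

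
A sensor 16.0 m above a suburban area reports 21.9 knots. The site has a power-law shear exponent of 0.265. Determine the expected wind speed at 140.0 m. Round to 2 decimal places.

Power-law profile: V₂ = V₁ · (z₂/z₁)^α
V₂ = 21.9 × (140.0/16.0)^0.265 = 21.9 × (8.7500)^0.265
    = 21.9 × 1.7768 = 38.9113 knots

38.91 knots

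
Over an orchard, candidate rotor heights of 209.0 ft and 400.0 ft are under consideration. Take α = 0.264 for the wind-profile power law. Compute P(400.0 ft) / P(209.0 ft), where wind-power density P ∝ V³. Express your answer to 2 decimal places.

Speed ratio: V_B/V_A = (z_B/z_A)^α = (400.0/209.0)^0.264 = (1.9139)^0.264 = 1.18693
Power-density ratio: P_B/P_A = (V_B/V_A)³ = (1.18693)³ = 1.67215

1.67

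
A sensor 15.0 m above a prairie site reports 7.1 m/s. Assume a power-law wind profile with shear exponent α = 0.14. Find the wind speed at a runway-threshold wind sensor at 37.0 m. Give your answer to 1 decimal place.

8.1 m/s

Power-law profile: V₂ = V₁ · (z₂/z₁)^α
V₂ = 7.1 × (37.0/15.0)^0.14 = 7.1 × (2.4667)^0.14
    = 7.1 × 1.1347 = 8.0566 m/s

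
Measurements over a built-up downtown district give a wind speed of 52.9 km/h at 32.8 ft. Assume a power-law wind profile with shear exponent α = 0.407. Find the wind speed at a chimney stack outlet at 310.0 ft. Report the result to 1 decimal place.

Power-law profile: V₂ = V₁ · (z₂/z₁)^α
V₂ = 52.9 × (310.0/32.8)^0.407 = 52.9 × (9.4512)^0.407
    = 52.9 × 2.4947 = 131.9712 km/h

132.0 km/h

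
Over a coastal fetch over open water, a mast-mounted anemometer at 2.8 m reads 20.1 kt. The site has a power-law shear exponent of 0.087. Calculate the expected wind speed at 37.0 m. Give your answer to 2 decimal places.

Power-law profile: V₂ = V₁ · (z₂/z₁)^α
V₂ = 20.1 × (37.0/2.8)^0.087 = 20.1 × (13.2143)^0.087
    = 20.1 × 1.2518 = 25.1609 kt

25.16 kt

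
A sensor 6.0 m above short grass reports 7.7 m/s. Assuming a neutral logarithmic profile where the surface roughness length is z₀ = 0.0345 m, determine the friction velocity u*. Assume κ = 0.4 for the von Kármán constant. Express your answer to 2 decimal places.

u* ≈ 0.60 m/s

Log law: V(z) = (u*/κ) · ln(z/z₀) ⇒ u* = κ · V / ln(z/z₀)
u* = 0.4 × 7.7 / ln(6.0/0.0345) = 0.4 × 7.7 / 5.1586
   = 3.0800 / 5.1586 = 0.5971 m/s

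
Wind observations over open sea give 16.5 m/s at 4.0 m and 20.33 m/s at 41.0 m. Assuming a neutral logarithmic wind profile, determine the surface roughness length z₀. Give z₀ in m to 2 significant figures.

Log law: V(z) ∝ ln(z/z₀). With r = V₁/V₂ = 16.5/20.33 = 0.81161,
r · ln(z₂/z₀) = ln(z₁/z₀) ⇒ ln z₀ = (ln z₁ − r·ln z₂)/(1 − r)
ln z₀ = (1.38629 − 0.81161×3.71357) / 0.18839 = -8.6398
z₀ = exp(-8.6398) = 0.0001769 m

z₀ ≈ 0.00018 m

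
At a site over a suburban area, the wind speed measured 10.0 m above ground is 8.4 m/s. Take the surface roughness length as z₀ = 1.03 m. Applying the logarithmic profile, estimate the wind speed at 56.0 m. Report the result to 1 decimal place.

14.8 m/s

Log law: V(z) ∝ ln(z/z₀), so V₂/V₁ = ln(z₂/z₀) / ln(z₁/z₀).
ln(56.0/1.03) = 3.9958, ln(10.0/1.03) = 2.2730
V₂ = 8.4 × 3.9958/2.2730 = 8.4 × 1.7579 = 14.7665 m/s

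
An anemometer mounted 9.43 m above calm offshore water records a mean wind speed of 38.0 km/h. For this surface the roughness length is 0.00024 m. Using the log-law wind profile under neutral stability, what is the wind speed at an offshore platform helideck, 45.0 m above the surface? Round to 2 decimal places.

43.61 km/h

Log law: V(z) ∝ ln(z/z₀), so V₂/V₁ = ln(z₂/z₀) / ln(z₁/z₀).
ln(45.0/0.00024) = 12.1415, ln(9.43/0.00024) = 10.5788
V₂ = 38.0 × 12.1415/10.5788 = 38.0 × 1.1477 = 43.6136 km/h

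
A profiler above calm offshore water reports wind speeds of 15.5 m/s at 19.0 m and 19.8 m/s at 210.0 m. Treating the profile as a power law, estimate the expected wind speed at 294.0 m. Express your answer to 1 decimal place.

20.5 m/s

First find α: α = ln(V₂/V₁)/ln(z₂/z₁) = ln(19.8/15.5)/ln(210.0/19.0) = 0.24484/2.40267 = 0.1019
Extrapolate from 210.0 m to 294.0 m: V₃ = 19.8 × (294.0/210.0)^0.1019 = 19.8 × 1.0349 = 20.4907 m/s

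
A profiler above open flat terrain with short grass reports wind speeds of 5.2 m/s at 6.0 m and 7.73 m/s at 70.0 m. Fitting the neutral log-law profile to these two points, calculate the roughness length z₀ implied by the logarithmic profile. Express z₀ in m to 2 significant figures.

Log law: V(z) ∝ ln(z/z₀). With r = V₁/V₂ = 5.2/7.73 = 0.67270,
r · ln(z₂/z₀) = ln(z₁/z₀) ⇒ ln z₀ = (ln z₁ − r·ln z₂)/(1 − r)
ln z₀ = (1.79176 − 0.67270×4.24850) / 0.32730 = -3.2577
z₀ = exp(-3.2577) = 0.03848 m

z₀ ≈ 0.038 m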